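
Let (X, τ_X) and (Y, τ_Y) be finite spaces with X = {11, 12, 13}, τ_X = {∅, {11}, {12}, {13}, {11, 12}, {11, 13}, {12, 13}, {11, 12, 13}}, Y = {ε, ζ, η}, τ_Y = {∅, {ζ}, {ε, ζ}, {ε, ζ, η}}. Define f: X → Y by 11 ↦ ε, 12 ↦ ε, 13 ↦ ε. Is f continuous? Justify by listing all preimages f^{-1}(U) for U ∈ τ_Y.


f IS continuous.

Compute f^{-1}(U) for each U ∈ τ_Y:
  U = ∅: f^{-1}(U) = ∅ ∈ τ_X ✓.
  U = {ζ}: f^{-1}(U) = ∅ ∈ τ_X ✓.
  U = {ε, ζ}: f^{-1}(U) = {11, 12, 13} ∈ τ_X ✓.
  U = {ε, ζ, η}: f^{-1}(U) = {11, 12, 13} ∈ τ_X ✓.
Every preimage lies in τ_X, so f IS continuous.


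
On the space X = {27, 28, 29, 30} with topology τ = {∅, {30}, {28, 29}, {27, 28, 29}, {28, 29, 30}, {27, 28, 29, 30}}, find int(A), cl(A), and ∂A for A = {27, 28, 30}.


int(A) = {30}, cl(A) = {27, 28, 29, 30}, ∂A = {27, 28, 29}.

Closed sets in (X, τ) are complements of opens:
  closed(X, τ) = {∅, {27}, {30}, {27, 30}, {27, 28, 29}, {27, 28, 29, 30}}.
int(A) = ⋃ {U ∈ τ : U ⊆ A}. Opens contained in A: ∅, {30}.
Taking the union of these: int(A) = {30}.
cl(A) = ⋂ {C closed : A ⊆ C}. Closed sets containing A: {27, 28, 29, 30}.
Intersecting these: cl(A) = {27, 28, 29, 30}.
∂A = cl(A) ∖ int(A) = {27, 28, 29, 30} ∖ {30} = {27, 28, 29}.


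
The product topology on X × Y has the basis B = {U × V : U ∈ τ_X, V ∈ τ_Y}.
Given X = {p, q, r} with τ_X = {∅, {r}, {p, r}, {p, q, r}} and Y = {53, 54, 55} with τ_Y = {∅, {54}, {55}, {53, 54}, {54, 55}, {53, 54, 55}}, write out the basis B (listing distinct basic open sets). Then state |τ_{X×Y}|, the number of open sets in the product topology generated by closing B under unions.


Basis B = {∅ × ∅, {r} × {54}, {r} × {55}, {p, r} × {54}, {p, r} × {55}, {r} × {53, 54}, {r} × {54, 55}, {p, q, r} × {54}, {p, q, r} × {55}, {r} × {53, 54, 55}, {p, r} × {53, 54}, {p, r} × {54, 55}, {p, r} × {53, 54, 55}, {p, q, r} × {53, 54}, {p, q, r} × {54, 55}, {p, q, r} × {53, 54, 55}}; |τ_{X×Y}| = 40.

Enumerate products U × V with U ∈ τ_X, V ∈ τ_Y (deduplicated):
  ∅ × ∅ = {} (∅)
  {r} × {54} = {(r,54)}
  {r} × {55} = {(r,55)}
  {p, r} × {54} = {(p,54), (r,54)}
  {p, r} × {55} = {(p,55), (r,55)}
  {r} × {53, 54} = {(r,53), (r,54)}
  {r} × {54, 55} = {(r,54), (r,55)}
  {p, q, r} × {54} = {(p,54), (q,54), (r,54)}
  {p, q, r} × {55} = {(p,55), (q,55), (r,55)}
  {r} × {53, 54, 55} = {(r,53), (r,54), (r,55)}
  {p, r} × {53, 54} = {(p,53), (p,54), (r,53), (r,54)}
  {p, r} × {54, 55} = {(p,54), (p,55), (r,54), (r,55)}
  {p, r} × {53, 54, 55} = {(p,53), (p,54), (p,55), (r,53), (r,54), (r,55)}
  {p, q, r} × {53, 54} = {(p,53), (p,54), (q,53), (q,54), (r,53), (r,54)}
  {p, q, r} × {54, 55} = {(p,54), (p,55), (q,54), (q,55), (r,54), (r,55)}
  {p, q, r} × {53, 54, 55} = {(p,53), (p,54), (p,55), (q,53), (q,54), (q,55), (r,53), (r,54), (r,55)}
These 16 distinct sets form the basis B.
Close under arbitrary unions to get τ_{X×Y}; counting gives |τ_{X×Y}| = 40.


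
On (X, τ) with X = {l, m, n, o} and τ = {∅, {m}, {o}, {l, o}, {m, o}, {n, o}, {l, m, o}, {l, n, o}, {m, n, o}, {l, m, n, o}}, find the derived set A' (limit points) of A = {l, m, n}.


A' = ∅

For each x ∈ X, list the open sets U ∈ τ with x ∈ U, then check whether U ∩ (A ∖ {x}) ≠ ∅ for every such U.
  x = l: open {l, o} ∋ x has {l, o} ∩ (A ∖ {l}) = ∅, so x is NOT a limit point.
  x = m: open {m} ∋ x has {m} ∩ (A ∖ {m}) = ∅, so x is NOT a limit point.
  x = n: open {n, o} ∋ x has {n, o} ∩ (A ∖ {n}) = ∅, so x is NOT a limit point.
  x = o: open {o} ∋ x has {o} ∩ (A ∖ {o}) = ∅, so x is NOT a limit point.
Collecting: A' = ∅.


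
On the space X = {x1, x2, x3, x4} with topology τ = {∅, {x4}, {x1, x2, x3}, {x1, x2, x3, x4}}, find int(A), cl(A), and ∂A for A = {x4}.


int(A) = {x4}, cl(A) = {x4}, ∂A = ∅.

Closed sets in (X, τ) are complements of opens:
  closed(X, τ) = {∅, {x4}, {x1, x2, x3}, {x1, x2, x3, x4}}.
int(A) = ⋃ {U ∈ τ : U ⊆ A}. Opens contained in A: ∅, {x4}.
Taking the union of these: int(A) = {x4}.
cl(A) = ⋂ {C closed : A ⊆ C}. Closed sets containing A: {x4}, {x1, x2, x3, x4}.
Intersecting these: cl(A) = {x4}.
∂A = cl(A) ∖ int(A) = {x4} ∖ {x4} = ∅.


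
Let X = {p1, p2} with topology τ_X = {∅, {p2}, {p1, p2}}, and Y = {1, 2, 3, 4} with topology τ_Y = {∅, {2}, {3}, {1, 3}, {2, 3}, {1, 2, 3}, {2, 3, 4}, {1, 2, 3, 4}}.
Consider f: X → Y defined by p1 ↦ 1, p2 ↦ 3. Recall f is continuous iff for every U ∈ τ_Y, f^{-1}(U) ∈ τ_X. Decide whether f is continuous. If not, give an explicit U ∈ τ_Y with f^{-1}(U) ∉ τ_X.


f IS continuous.

Compute f^{-1}(U) for each U ∈ τ_Y:
  U = ∅: f^{-1}(U) = ∅ ∈ τ_X ✓.
  U = {2}: f^{-1}(U) = ∅ ∈ τ_X ✓.
  U = {3}: f^{-1}(U) = {p2} ∈ τ_X ✓.
  U = {1, 3}: f^{-1}(U) = {p1, p2} ∈ τ_X ✓.
  U = {2, 3}: f^{-1}(U) = {p2} ∈ τ_X ✓.
  U = {1, 2, 3}: f^{-1}(U) = {p1, p2} ∈ τ_X ✓.
  U = {2, 3, 4}: f^{-1}(U) = {p2} ∈ τ_X ✓.
  U = {1, 2, 3, 4}: f^{-1}(U) = {p1, p2} ∈ τ_X ✓.
Every preimage lies in τ_X, so f IS continuous.


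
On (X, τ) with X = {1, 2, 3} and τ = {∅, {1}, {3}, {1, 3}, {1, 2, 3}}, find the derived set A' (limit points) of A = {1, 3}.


A' = {2}

For each x ∈ X, list the open sets U ∈ τ with x ∈ U, then check whether U ∩ (A ∖ {x}) ≠ ∅ for every such U.
  x = 1: open {1} ∋ x has {1} ∩ (A ∖ {1}) = ∅, so x is NOT a limit point.
  x = 2: opens ∋ x are {1, 2, 3}; each meets A ∖ {2}, so x IS a limit point.
  x = 3: open {3} ∋ x has {3} ∩ (A ∖ {3}) = ∅, so x is NOT a limit point.
Collecting: A' = {2}.


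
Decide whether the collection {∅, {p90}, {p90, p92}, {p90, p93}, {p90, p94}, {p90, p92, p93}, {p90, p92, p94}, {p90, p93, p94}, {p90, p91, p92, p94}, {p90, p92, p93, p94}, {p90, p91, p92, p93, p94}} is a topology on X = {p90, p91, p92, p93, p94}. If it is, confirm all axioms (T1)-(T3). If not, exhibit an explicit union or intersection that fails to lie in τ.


τ IS a topology on X.

Axiom (T1): ∅ ∈ τ? Yes; X ∈ τ? Yes.
Axiom (T2/T3): check pairwise unions and intersections of members of τ.
All pairwise intersections and unions checked — each lies in τ. Therefore τ satisfies (T1), (T2), (T3): it IS a topology on X.


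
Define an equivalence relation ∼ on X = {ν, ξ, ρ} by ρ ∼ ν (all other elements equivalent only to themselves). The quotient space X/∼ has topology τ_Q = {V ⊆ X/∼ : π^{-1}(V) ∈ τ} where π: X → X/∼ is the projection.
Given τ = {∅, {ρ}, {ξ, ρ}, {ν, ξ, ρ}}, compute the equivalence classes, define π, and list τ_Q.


X/∼ = {[ν=ρ], [ξ]}; |τ_Q| = 2.

Equivalence classes: [ν=ρ], [ξ].
Quotient map π: X → X/∼ sends ν ↦ [ν=ρ], ξ ↦ [ξ], ρ ↦ [ν=ρ].
For each subset V ⊆ X/∼, compute π^{-1}(V) ⊆ X and check whether π^{-1}(V) ∈ τ. V is open in τ_Q iff π^{-1}(V) ∈ τ.
  V = {}: π^{-1}(V) = ∅ ∈ τ ✓.
  V = {[ν=ρ]}: π^{-1}(V) = {ν, ρ} ∉ τ ✗.
  V = {[ξ]}: π^{-1}(V) = {ξ} ∉ τ ✗.
  V = {[ν=ρ], [ξ]}: π^{-1}(V) = {ν, ξ, ρ} ∈ τ ✓.
Open sets in the quotient: τ_Q = {{}, {[ν=ρ], [ξ]}} (2 elements).


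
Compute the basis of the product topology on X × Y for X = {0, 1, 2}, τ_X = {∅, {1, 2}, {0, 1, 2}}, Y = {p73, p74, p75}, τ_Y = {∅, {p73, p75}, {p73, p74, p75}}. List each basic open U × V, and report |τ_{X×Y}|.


Basis B = {∅ × ∅, {1, 2} × {p73, p75}, {0, 1, 2} × {p73, p75}, {1, 2} × {p73, p74, p75}, {0, 1, 2} × {p73, p74, p75}}; |τ_{X×Y}| = 6.

Enumerate products U × V with U ∈ τ_X, V ∈ τ_Y (deduplicated):
  ∅ × ∅ = {} (∅)
  {1, 2} × {p73, p75} = {(1,p73), (1,p75), (2,p73), (2,p75)}
  {0, 1, 2} × {p73, p75} = {(0,p73), (0,p75), (1,p73), (1,p75), (2,p73), (2,p75)}
  {1, 2} × {p73, p74, p75} = {(1,p73), (1,p74), (1,p75), (2,p73), (2,p74), (2,p75)}
  {0, 1, 2} × {p73, p74, p75} = {(0,p73), (0,p74), (0,p75), (1,p73), (1,p74), (1,p75), (2,p73), (2,p74), (2,p75)}
These 5 distinct sets form the basis B.
Close under arbitrary unions to get τ_{X×Y}; counting gives |τ_{X×Y}| = 6.


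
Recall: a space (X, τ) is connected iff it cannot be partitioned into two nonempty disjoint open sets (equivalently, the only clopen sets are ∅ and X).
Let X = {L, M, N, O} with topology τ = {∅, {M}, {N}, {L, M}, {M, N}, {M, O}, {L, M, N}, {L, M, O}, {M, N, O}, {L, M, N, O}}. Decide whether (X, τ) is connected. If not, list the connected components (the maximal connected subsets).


(X, τ) is disconnected; components = [{N}, {L, M, O}].

Find clopen sets (U ∈ τ with X ∖ U ∈ τ):
  U = ∅, X ∖ U = {L, M, N, O} — both open, so U is clopen.
  U = {N}, X ∖ U = {L, M, O} — both open, so U is clopen.
  U = {L, M, O}, X ∖ U = {N} — both open, so U is clopen.
  U = {L, M, N, O}, X ∖ U = ∅ — both open, so U is clopen.
Nontrivial clopen(s) exist: e.g. {L, M, O}. So (X, τ) is disconnected.
Compute connected components by grouping points that agree on all clopens:
  component: {N}
  component: {L, M, O}


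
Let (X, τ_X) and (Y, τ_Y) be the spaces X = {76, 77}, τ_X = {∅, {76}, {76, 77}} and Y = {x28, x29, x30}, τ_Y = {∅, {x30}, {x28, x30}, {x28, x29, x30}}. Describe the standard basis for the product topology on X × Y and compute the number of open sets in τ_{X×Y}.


Basis B = {∅ × ∅, {76} × {x30}, {76} × {x28, x30}, {76, 77} × {x30}, {76} × {x28, x29, x30}, {76, 77} × {x28, x30}, {76, 77} × {x28, x29, x30}}; |τ_{X×Y}| = 10.

Enumerate products U × V with U ∈ τ_X, V ∈ τ_Y (deduplicated):
  ∅ × ∅ = {} (∅)
  {76} × {x30} = {(76,x30)}
  {76} × {x28, x30} = {(76,x28), (76,x30)}
  {76, 77} × {x30} = {(76,x30), (77,x30)}
  {76} × {x28, x29, x30} = {(76,x28), (76,x29), (76,x30)}
  {76, 77} × {x28, x30} = {(76,x28), (76,x30), (77,x28), (77,x30)}
  {76, 77} × {x28, x29, x30} = {(76,x28), (76,x29), (76,x30), (77,x28), (77,x29), (77,x30)}
These 7 distinct sets form the basis B.
Close under arbitrary unions to get τ_{X×Y}; counting gives |τ_{X×Y}| = 10.


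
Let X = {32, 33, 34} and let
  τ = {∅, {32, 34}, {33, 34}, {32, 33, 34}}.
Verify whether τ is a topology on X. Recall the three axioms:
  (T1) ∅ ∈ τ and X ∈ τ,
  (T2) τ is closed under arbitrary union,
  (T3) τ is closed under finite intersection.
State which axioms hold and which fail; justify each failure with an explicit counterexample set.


τ is NOT a topology on X.

Axiom (T1): ∅ ∈ τ? Yes; X ∈ τ? Yes.
Axiom (T2/T3): check pairwise unions and intersections of members of τ.
Counterexample for (T3): {32, 34} ∩ {33, 34} = {34} ∉ τ. Therefore τ is NOT a topology.


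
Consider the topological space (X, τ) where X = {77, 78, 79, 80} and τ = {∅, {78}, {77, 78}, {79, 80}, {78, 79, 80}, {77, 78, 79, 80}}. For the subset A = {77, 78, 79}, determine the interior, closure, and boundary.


int(A) = {77, 78}, cl(A) = {77, 78, 79, 80}, ∂A = {79, 80}.

Closed sets in (X, τ) are complements of opens:
  closed(X, τ) = {∅, {77}, {77, 78}, {79, 80}, {77, 79, 80}, {77, 78, 79, 80}}.
int(A) = ⋃ {U ∈ τ : U ⊆ A}. Opens contained in A: ∅, {78}, {77, 78}.
Taking the union of these: int(A) = {77, 78}.
cl(A) = ⋂ {C closed : A ⊆ C}. Closed sets containing A: {77, 78, 79, 80}.
Intersecting these: cl(A) = {77, 78, 79, 80}.
∂A = cl(A) ∖ int(A) = {77, 78, 79, 80} ∖ {77, 78} = {79, 80}.


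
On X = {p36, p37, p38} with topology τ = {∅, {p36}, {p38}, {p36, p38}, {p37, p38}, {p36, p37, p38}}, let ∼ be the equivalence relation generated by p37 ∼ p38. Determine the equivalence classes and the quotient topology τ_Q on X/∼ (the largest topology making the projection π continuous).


X/∼ = {[p36], [p37=p38]}; |τ_Q| = 4.

Equivalence classes: [p36], [p37=p38].
Quotient map π: X → X/∼ sends p36 ↦ [p36], p37 ↦ [p37=p38], p38 ↦ [p37=p38].
For each subset V ⊆ X/∼, compute π^{-1}(V) ⊆ X and check whether π^{-1}(V) ∈ τ. V is open in τ_Q iff π^{-1}(V) ∈ τ.
  V = {}: π^{-1}(V) = ∅ ∈ τ ✓.
  V = {[p36]}: π^{-1}(V) = {p36} ∈ τ ✓.
  V = {[p37=p38]}: π^{-1}(V) = {p37, p38} ∈ τ ✓.
  V = {[p36], [p37=p38]}: π^{-1}(V) = {p36, p37, p38} ∈ τ ✓.
Open sets in the quotient: τ_Q = {{}, {[p36]}, {[p37=p38]}, {[p36], [p37=p38]}} (4 elements).


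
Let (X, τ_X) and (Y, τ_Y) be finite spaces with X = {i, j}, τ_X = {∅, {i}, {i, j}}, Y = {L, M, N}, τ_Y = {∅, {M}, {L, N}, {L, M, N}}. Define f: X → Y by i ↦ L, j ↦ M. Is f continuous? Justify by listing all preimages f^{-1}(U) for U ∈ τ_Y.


f is NOT continuous.

Compute f^{-1}(U) for each U ∈ τ_Y:
  U = ∅: f^{-1}(U) = ∅ ∈ τ_X ✓.
  U = {M}: f^{-1}(U) = {j} ∉ τ_X ✗.
  U = {L, N}: f^{-1}(U) = {i} ∈ τ_X ✓.
  U = {L, M, N}: f^{-1}(U) = {i, j} ∈ τ_X ✓.
Found U = {M} with f^{-1}(U) = {j} not in τ_X. Therefore f is NOT continuous.


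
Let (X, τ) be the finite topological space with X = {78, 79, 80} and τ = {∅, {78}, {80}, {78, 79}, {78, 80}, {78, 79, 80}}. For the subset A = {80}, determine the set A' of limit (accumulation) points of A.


A' = ∅

For each x ∈ X, list the open sets U ∈ τ with x ∈ U, then check whether U ∩ (A ∖ {x}) ≠ ∅ for every such U.
  x = 78: open {78} ∋ x has {78} ∩ (A ∖ {78}) = ∅, so x is NOT a limit point.
  x = 79: open {78, 79} ∋ x has {78, 79} ∩ (A ∖ {79}) = ∅, so x is NOT a limit point.
  x = 80: open {80} ∋ x has {80} ∩ (A ∖ {80}) = ∅, so x is NOT a limit point.
Collecting: A' = ∅.


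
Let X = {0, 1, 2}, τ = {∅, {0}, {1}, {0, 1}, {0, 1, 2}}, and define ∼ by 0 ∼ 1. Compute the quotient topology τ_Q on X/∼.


X/∼ = {[0=1], [2]}; |τ_Q| = 3.

Equivalence classes: [0=1], [2].
Quotient map π: X → X/∼ sends 0 ↦ [0=1], 1 ↦ [0=1], 2 ↦ [2].
For each subset V ⊆ X/∼, compute π^{-1}(V) ⊆ X and check whether π^{-1}(V) ∈ τ. V is open in τ_Q iff π^{-1}(V) ∈ τ.
  V = {}: π^{-1}(V) = ∅ ∈ τ ✓.
  V = {[0=1]}: π^{-1}(V) = {0, 1} ∈ τ ✓.
  V = {[2]}: π^{-1}(V) = {2} ∉ τ ✗.
  V = {[0=1], [2]}: π^{-1}(V) = {0, 1, 2} ∈ τ ✓.
Open sets in the quotient: τ_Q = {{}, {[0=1]}, {[0=1], [2]}} (3 elements).


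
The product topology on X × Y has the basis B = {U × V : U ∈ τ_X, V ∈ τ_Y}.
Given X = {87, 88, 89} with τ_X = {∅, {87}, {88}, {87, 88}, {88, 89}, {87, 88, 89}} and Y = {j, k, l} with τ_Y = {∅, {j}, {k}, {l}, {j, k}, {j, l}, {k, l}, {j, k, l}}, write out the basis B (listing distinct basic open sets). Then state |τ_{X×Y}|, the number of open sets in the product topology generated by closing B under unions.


Basis B = {∅ × ∅, {87} × {j}, {87} × {k}, {87} × {l}, {88} × {j}, {88} × {k}, {88} × {l}, {87} × {j, k}, {87} × {j, l}, {87, 88} × {j}, {87} × {k, l}, {87, 88} × {k}, {87, 88} × {l}, {88} × {j, k}, {88} × {j, l}, {88, 89} × {j}, {88} × {k, l}, {88, 89} × {k}, {88, 89} × {l}, {87} × {j, k, l}, {87, 88, 89} × {j}, {87, 88, 89} × {k}, {87, 88, 89} × {l}, {88} × {j, k, l}, {87, 88} × {j, k}, {87, 88} × {j, l}, {87, 88} × {k, l}, {88, 89} × {j, k}, {88, 89} × {j, l}, {88, 89} × {k, l}, {87, 88} × {j, k, l}, {87, 88, 89} × {j, k}, {87, 88, 89} × {j, l}, {87, 88, 89} × {k, l}, {88, 89} × {j, k, l}, {87, 88, 89} × {j, k, l}}; |τ_{X×Y}| = 216.

Enumerate products U × V with U ∈ τ_X, V ∈ τ_Y (deduplicated):
  ∅ × ∅ = {} (∅)
  {87} × {j} = {(87,j)}
  {87} × {k} = {(87,k)}
  {87} × {l} = {(87,l)}
  {88} × {j} = {(88,j)}
  {88} × {k} = {(88,k)}
  {88} × {l} = {(88,l)}
  {87} × {j, k} = {(87,j), (87,k)}
  {87} × {j, l} = {(87,j), (87,l)}
  {87, 88} × {j} = {(87,j), (88,j)}
  {87} × {k, l} = {(87,k), (87,l)}
  {87, 88} × {k} = {(87,k), (88,k)}
  {87, 88} × {l} = {(87,l), (88,l)}
  {88} × {j, k} = {(88,j), (88,k)}
  {88} × {j, l} = {(88,j), (88,l)}
  {88, 89} × {j} = {(88,j), (89,j)}
  {88} × {k, l} = {(88,k), (88,l)}
  {88, 89} × {k} = {(88,k), (89,k)}
  {88, 89} × {l} = {(88,l), (89,l)}
  {87} × {j, k, l} = {(87,j), (87,k), (87,l)}
  {87, 88, 89} × {j} = {(87,j), (88,j), (89,j)}
  {87, 88, 89} × {k} = {(87,k), (88,k), (89,k)}
  {87, 88, 89} × {l} = {(87,l), (88,l), (89,l)}
  {88} × {j, k, l} = {(88,j), (88,k), (88,l)}
  {87, 88} × {j, k} = {(87,j), (87,k), (88,j), (88,k)}
  {87, 88} × {j, l} = {(87,j), (87,l), (88,j), (88,l)}
  {87, 88} × {k, l} = {(87,k), (87,l), (88,k), (88,l)}
  {88, 89} × {j, k} = {(88,j), (88,k), (89,j), (89,k)}
  {88, 89} × {j, l} = {(88,j), (88,l), (89,j), (89,l)}
  {88, 89} × {k, l} = {(88,k), (88,l), (89,k), (89,l)}
  {87, 88} × {j, k, l} = {(87,j), (87,k), (87,l), (88,j), (88,k), (88,l)}
  {87, 88, 89} × {j, k} = {(87,j), (87,k), (88,j), (88,k), (89,j), (89,k)}
  {87, 88, 89} × {j, l} = {(87,j), (87,l), (88,j), (88,l), (89,j), (89,l)}
  {87, 88, 89} × {k, l} = {(87,k), (87,l), (88,k), (88,l), (89,k), (89,l)}
  {88, 89} × {j, k, l} = {(88,j), (88,k), (88,l), (89,j), (89,k), (89,l)}
  {87, 88, 89} × {j, k, l} = {(87,j), (87,k), (87,l), (88,j), (88,k), (88,l), (89,j), (89,k), (89,l)}
These 36 distinct sets form the basis B.
Close under arbitrary unions to get τ_{X×Y}; counting gives |τ_{X×Y}| = 216.


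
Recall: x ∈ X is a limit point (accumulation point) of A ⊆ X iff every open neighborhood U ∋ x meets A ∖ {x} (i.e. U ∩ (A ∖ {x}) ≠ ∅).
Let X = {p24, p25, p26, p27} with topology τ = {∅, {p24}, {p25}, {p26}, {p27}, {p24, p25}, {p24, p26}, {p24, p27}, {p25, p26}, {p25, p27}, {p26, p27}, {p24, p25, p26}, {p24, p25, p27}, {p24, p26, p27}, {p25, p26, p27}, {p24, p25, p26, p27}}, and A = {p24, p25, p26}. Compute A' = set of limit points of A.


A' = ∅

For each x ∈ X, list the open sets U ∈ τ with x ∈ U, then check whether U ∩ (A ∖ {x}) ≠ ∅ for every such U.
  x = p24: open {p24} ∋ x has {p24} ∩ (A ∖ {p24}) = ∅, so x is NOT a limit point.
  x = p25: open {p25} ∋ x has {p25} ∩ (A ∖ {p25}) = ∅, so x is NOT a limit point.
  x = p26: open {p26} ∋ x has {p26} ∩ (A ∖ {p26}) = ∅, so x is NOT a limit point.
  x = p27: open {p27} ∋ x has {p27} ∩ (A ∖ {p27}) = ∅, so x is NOT a limit point.
Collecting: A' = ∅.


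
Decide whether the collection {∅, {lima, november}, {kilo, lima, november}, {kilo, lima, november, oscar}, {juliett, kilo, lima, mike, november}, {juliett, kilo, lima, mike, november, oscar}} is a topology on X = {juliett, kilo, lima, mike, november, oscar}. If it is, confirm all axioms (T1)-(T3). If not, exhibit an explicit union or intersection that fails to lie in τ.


τ IS a topology on X.

Axiom (T1): ∅ ∈ τ? Yes; X ∈ τ? Yes.
Axiom (T2/T3): check pairwise unions and intersections of members of τ.
All pairwise intersections and unions checked — each lies in τ. Therefore τ satisfies (T1), (T2), (T3): it IS a topology on X.


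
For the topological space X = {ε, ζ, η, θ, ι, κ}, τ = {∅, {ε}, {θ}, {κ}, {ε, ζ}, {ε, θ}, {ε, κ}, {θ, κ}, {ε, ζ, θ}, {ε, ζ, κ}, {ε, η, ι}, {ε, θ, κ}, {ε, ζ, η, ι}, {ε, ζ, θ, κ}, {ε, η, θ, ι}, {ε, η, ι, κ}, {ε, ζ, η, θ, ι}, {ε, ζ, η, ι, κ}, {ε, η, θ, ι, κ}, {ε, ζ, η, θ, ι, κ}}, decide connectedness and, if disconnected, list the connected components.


(X, τ) is disconnected; components = [{θ}, {κ}, {ε, ζ, η, ι}].

Find clopen sets (U ∈ τ with X ∖ U ∈ τ):
  U = ∅, X ∖ U = {ε, ζ, η, θ, ι, κ} — both open, so U is clopen.
  U = {θ}, X ∖ U = {ε, ζ, η, ι, κ} — both open, so U is clopen.
  U = {κ}, X ∖ U = {ε, ζ, η, θ, ι} — both open, so U is clopen.
  U = {θ, κ}, X ∖ U = {ε, ζ, η, ι} — both open, so U is clopen.
  U = {ε, ζ, η, ι}, X ∖ U = {θ, κ} — both open, so U is clopen.
  U = {ε, ζ, η, θ, ι}, X ∖ U = {κ} — both open, so U is clopen.
  U = {ε, ζ, η, ι, κ}, X ∖ U = {θ} — both open, so U is clopen.
  U = {ε, ζ, η, θ, ι, κ}, X ∖ U = ∅ — both open, so U is clopen.
Nontrivial clopen(s) exist: e.g. {ε, ζ, η, ι, κ}. So (X, τ) is disconnected.
Compute connected components by grouping points that agree on all clopens:
  component: {θ}
  component: {κ}
  component: {ε, ζ, η, ι}


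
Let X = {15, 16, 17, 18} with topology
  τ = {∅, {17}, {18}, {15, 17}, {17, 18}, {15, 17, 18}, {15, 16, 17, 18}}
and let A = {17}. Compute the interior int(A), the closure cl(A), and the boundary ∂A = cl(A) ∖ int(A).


int(A) = {17}, cl(A) = {15, 16, 17}, ∂A = {15, 16}.

Closed sets in (X, τ) are complements of opens:
  closed(X, τ) = {∅, {16}, {15, 16}, {16, 18}, {15, 16, 17}, {15, 16, 18}, {15, 16, 17, 18}}.
int(A) = ⋃ {U ∈ τ : U ⊆ A}. Opens contained in A: ∅, {17}.
Taking the union of these: int(A) = {17}.
cl(A) = ⋂ {C closed : A ⊆ C}. Closed sets containing A: {15, 16, 17}, {15, 16, 17, 18}.
Intersecting these: cl(A) = {15, 16, 17}.
∂A = cl(A) ∖ int(A) = {15, 16, 17} ∖ {17} = {15, 16}.


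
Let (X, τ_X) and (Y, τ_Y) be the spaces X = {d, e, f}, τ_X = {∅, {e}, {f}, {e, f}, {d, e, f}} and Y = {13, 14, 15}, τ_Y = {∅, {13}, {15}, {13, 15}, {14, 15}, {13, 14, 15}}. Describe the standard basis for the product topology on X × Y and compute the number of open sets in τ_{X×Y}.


Basis B = {∅ × ∅, {e} × {13}, {e} × {15}, {f} × {13}, {f} × {15}, {e} × {13, 15}, {e, f} × {13}, {e} × {14, 15}, {e, f} × {15}, {f} × {13, 15}, {f} × {14, 15}, {d, e, f} × {13}, {d, e, f} × {15}, {e} × {13, 14, 15}, {f} × {13, 14, 15}, {e, f} × {13, 15}, {e, f} × {14, 15}, {d, e, f} × {13, 15}, {d, e, f} × {14, 15}, {e, f} × {13, 14, 15}, {d, e, f} × {13, 14, 15}}; |τ_{X×Y}| = 70.

Enumerate products U × V with U ∈ τ_X, V ∈ τ_Y (deduplicated):
  ∅ × ∅ = {} (∅)
  {e} × {13} = {(e,13)}
  {e} × {15} = {(e,15)}
  {f} × {13} = {(f,13)}
  {f} × {15} = {(f,15)}
  {e} × {13, 15} = {(e,13), (e,15)}
  {e, f} × {13} = {(e,13), (f,13)}
  {e} × {14, 15} = {(e,14), (e,15)}
  {e, f} × {15} = {(e,15), (f,15)}
  {f} × {13, 15} = {(f,13), (f,15)}
  {f} × {14, 15} = {(f,14), (f,15)}
  {d, e, f} × {13} = {(d,13), (e,13), (f,13)}
  {d, e, f} × {15} = {(d,15), (e,15), (f,15)}
  {e} × {13, 14, 15} = {(e,13), (e,14), (e,15)}
  {f} × {13, 14, 15} = {(f,13), (f,14), (f,15)}
  {e, f} × {13, 15} = {(e,13), (e,15), (f,13), (f,15)}
  {e, f} × {14, 15} = {(e,14), (e,15), (f,14), (f,15)}
  {d, e, f} × {13, 15} = {(d,13), (d,15), (e,13), (e,15), (f,13), (f,15)}
  {d, e, f} × {14, 15} = {(d,14), (d,15), (e,14), (e,15), (f,14), (f,15)}
  {e, f} × {13, 14, 15} = {(e,13), (e,14), (e,15), (f,13), (f,14), (f,15)}
  {d, e, f} × {13, 14, 15} = {(d,13), (d,14), (d,15), (e,13), (e,14), (e,15), (f,13), (f,14), (f,15)}
These 21 distinct sets form the basis B.
Close under arbitrary unions to get τ_{X×Y}; counting gives |τ_{X×Y}| = 70.


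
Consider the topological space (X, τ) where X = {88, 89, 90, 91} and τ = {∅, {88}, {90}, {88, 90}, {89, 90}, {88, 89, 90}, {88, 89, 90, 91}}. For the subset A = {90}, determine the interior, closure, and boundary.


int(A) = {90}, cl(A) = {89, 90, 91}, ∂A = {89, 91}.

Closed sets in (X, τ) are complements of opens:
  closed(X, τ) = {∅, {91}, {88, 91}, {89, 91}, {88, 89, 91}, {89, 90, 91}, {88, 89, 90, 91}}.
int(A) = ⋃ {U ∈ τ : U ⊆ A}. Opens contained in A: ∅, {90}.
Taking the union of these: int(A) = {90}.
cl(A) = ⋂ {C closed : A ⊆ C}. Closed sets containing A: {89, 90, 91}, {88, 89, 90, 91}.
Intersecting these: cl(A) = {89, 90, 91}.
∂A = cl(A) ∖ int(A) = {89, 90, 91} ∖ {90} = {89, 91}.


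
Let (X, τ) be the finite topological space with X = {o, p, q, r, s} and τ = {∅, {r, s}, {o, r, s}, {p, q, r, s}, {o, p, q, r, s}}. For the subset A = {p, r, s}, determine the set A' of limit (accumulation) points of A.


A' = {o, p, q, r, s}

For each x ∈ X, list the open sets U ∈ τ with x ∈ U, then check whether U ∩ (A ∖ {x}) ≠ ∅ for every such U.
  x = o: opens ∋ x are {o, r, s}, {o, p, q, r, s}; each meets A ∖ {o}, so x IS a limit point.
  x = p: opens ∋ x are {p, q, r, s}, {o, p, q, r, s}; each meets A ∖ {p}, so x IS a limit point.
  x = q: opens ∋ x are {p, q, r, s}, {o, p, q, r, s}; each meets A ∖ {q}, so x IS a limit point.
  x = r: opens ∋ x are {r, s}, {o, r, s}, {p, q, r, s}, {o, p, q, r, s}; each meets A ∖ {r}, so x IS a limit point.
  x = s: opens ∋ x are {r, s}, {o, r, s}, {p, q, r, s}, {o, p, q, r, s}; each meets A ∖ {s}, so x IS a limit point.
Collecting: A' = {o, p, q, r, s}.


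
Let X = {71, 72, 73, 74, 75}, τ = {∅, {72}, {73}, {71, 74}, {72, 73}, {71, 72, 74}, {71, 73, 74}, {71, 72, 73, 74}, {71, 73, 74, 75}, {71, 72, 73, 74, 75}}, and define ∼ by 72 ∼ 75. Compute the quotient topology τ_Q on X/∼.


X/∼ = {[71], [72=75], [73], [74]}; |τ_Q| = 5.

Equivalence classes: [71], [72=75], [73], [74].
Quotient map π: X → X/∼ sends 71 ↦ [71], 72 ↦ [72=75], 73 ↦ [73], 74 ↦ [74], 75 ↦ [72=75].
For each subset V ⊆ X/∼, compute π^{-1}(V) ⊆ X and check whether π^{-1}(V) ∈ τ. V is open in τ_Q iff π^{-1}(V) ∈ τ.
  V = {}: π^{-1}(V) = ∅ ∈ τ ✓.
  V = {[71]}: π^{-1}(V) = {71} ∉ τ ✗.
  V = {[72=75]}: π^{-1}(V) = {72, 75} ∉ τ ✗.
  V = {[71], [72=75]}: π^{-1}(V) = {71, 72, 75} ∉ τ ✗.
  V = {[73]}: π^{-1}(V) = {73} ∈ τ ✓.
  V = {[71], [73]}: π^{-1}(V) = {71, 73} ∉ τ ✗.
  V = {[72=75], [73]}: π^{-1}(V) = {72, 73, 75} ∉ τ ✗.
  V = {[71], [72=75], [73]}: π^{-1}(V) = {71, 72, 73, 75} ∉ τ ✗.
  V = {[74]}: π^{-1}(V) = {74} ∉ τ ✗.
  V = {[71], [74]}: π^{-1}(V) = {71, 74} ∈ τ ✓.
  V = {[72=75], [74]}: π^{-1}(V) = {72, 74, 75} ∉ τ ✗.
  V = {[71], [72=75], [74]}: π^{-1}(V) = {71, 72, 74, 75} ∉ τ ✗.
  V = {[73], [74]}: π^{-1}(V) = {73, 74} ∉ τ ✗.
  V = {[71], [73], [74]}: π^{-1}(V) = {71, 73, 74} ∈ τ ✓.
  V = {[72=75], [73], [74]}: π^{-1}(V) = {72, 73, 74, 75} ∉ τ ✗.
  V = {[71], [72=75], [73], [74]}: π^{-1}(V) = {71, 72, 73, 74, 75} ∈ τ ✓.
Open sets in the quotient: τ_Q = {{}, {[73]}, {[71], [74]}, {[71], [73], [74]}, {[71], [72=75], [73], [74]}} (5 elements).


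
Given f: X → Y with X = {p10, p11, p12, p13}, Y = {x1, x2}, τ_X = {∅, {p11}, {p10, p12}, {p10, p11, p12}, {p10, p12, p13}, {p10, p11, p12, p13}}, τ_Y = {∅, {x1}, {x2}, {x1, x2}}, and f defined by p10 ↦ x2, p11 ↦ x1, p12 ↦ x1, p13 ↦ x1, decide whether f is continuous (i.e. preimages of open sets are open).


f is NOT continuous.

Compute f^{-1}(U) for each U ∈ τ_Y:
  U = ∅: f^{-1}(U) = ∅ ∈ τ_X ✓.
  U = {x1}: f^{-1}(U) = {p11, p12, p13} ∉ τ_X ✗.
  U = {x2}: f^{-1}(U) = {p10} ∉ τ_X ✗.
  U = {x1, x2}: f^{-1}(U) = {p10, p11, p12, p13} ∈ τ_X ✓.
Found U = {x1} with f^{-1}(U) = {p11, p12, p13} not in τ_X. Therefore f is NOT continuous.


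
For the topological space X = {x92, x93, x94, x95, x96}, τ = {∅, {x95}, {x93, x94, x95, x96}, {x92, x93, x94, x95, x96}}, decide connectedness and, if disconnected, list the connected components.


(X, τ) is connected.

Find clopen sets (U ∈ τ with X ∖ U ∈ τ):
  U = ∅, X ∖ U = {x92, x93, x94, x95, x96} — both open, so U is clopen.
  U = {x92, x93, x94, x95, x96}, X ∖ U = ∅ — both open, so U is clopen.
Only trivial clopens (∅ and X) exist, so (X, τ) is connected.
Compute connected components by grouping points that agree on all clopens:
  component: {x92, x93, x94, x95, x96}


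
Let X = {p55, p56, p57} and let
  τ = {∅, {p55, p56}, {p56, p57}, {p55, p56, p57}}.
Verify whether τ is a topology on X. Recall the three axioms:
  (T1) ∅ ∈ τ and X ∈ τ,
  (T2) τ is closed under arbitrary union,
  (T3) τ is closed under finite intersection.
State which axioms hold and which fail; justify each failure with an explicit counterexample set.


τ is NOT a topology on X.

Axiom (T1): ∅ ∈ τ? Yes; X ∈ τ? Yes.
Axiom (T2/T3): check pairwise unions and intersections of members of τ.
Counterexample for (T3): {p55, p56} ∩ {p56, p57} = {p56} ∉ τ. Therefore τ is NOT a topology.


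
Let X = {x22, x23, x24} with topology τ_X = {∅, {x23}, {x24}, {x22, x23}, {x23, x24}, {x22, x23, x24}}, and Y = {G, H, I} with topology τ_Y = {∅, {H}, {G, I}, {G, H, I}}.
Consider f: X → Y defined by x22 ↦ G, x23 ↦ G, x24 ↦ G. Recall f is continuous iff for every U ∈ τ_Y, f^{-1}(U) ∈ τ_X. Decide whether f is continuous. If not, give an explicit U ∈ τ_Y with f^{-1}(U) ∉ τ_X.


f IS continuous.

Compute f^{-1}(U) for each U ∈ τ_Y:
  U = ∅: f^{-1}(U) = ∅ ∈ τ_X ✓.
  U = {H}: f^{-1}(U) = ∅ ∈ τ_X ✓.
  U = {G, I}: f^{-1}(U) = {x22, x23, x24} ∈ τ_X ✓.
  U = {G, H, I}: f^{-1}(U) = {x22, x23, x24} ∈ τ_X ✓.
Every preimage lies in τ_X, so f IS continuous.


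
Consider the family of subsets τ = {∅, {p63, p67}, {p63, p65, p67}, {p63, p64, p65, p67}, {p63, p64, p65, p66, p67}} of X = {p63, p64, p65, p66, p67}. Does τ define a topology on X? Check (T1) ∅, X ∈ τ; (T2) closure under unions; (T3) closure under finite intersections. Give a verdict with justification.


τ IS a topology on X.

Axiom (T1): ∅ ∈ τ? Yes; X ∈ τ? Yes.
Axiom (T2/T3): check pairwise unions and intersections of members of τ.
All pairwise intersections and unions checked — each lies in τ. Therefore τ satisfies (T1), (T2), (T3): it IS a topology on X.


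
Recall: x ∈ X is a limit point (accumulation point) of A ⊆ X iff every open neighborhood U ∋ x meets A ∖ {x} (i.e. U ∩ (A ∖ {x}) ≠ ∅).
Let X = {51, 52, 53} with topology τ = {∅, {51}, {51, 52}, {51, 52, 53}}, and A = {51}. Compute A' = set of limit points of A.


A' = {52, 53}

For each x ∈ X, list the open sets U ∈ τ with x ∈ U, then check whether U ∩ (A ∖ {x}) ≠ ∅ for every such U.
  x = 51: open {51} ∋ x has {51} ∩ (A ∖ {51}) = ∅, so x is NOT a limit point.
  x = 52: opens ∋ x are {51, 52}, {51, 52, 53}; each meets A ∖ {52}, so x IS a limit point.
  x = 53: opens ∋ x are {51, 52, 53}; each meets A ∖ {53}, so x IS a limit point.
Collecting: A' = {52, 53}.


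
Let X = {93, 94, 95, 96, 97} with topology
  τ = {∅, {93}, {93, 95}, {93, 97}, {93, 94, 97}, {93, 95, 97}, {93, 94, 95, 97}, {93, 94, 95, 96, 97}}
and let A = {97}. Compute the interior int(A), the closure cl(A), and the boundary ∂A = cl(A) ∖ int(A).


int(A) = ∅, cl(A) = {94, 96, 97}, ∂A = {94, 96, 97}.

Closed sets in (X, τ) are complements of opens:
  closed(X, τ) = {∅, {96}, {94, 96}, {95, 96}, {94, 95, 96}, {94, 96, 97}, {94, 95, 96, 97}, {93, 94, 95, 96, 97}}.
int(A) = ⋃ {U ∈ τ : U ⊆ A}. Opens contained in A: ∅.
Taking the union of these: int(A) = ∅.
cl(A) = ⋂ {C closed : A ⊆ C}. Closed sets containing A: {94, 96, 97}, {94, 95, 96, 97}, {93, 94, 95, 96, 97}.
Intersecting these: cl(A) = {94, 96, 97}.
∂A = cl(A) ∖ int(A) = {94, 96, 97} ∖ ∅ = {94, 96, 97}.


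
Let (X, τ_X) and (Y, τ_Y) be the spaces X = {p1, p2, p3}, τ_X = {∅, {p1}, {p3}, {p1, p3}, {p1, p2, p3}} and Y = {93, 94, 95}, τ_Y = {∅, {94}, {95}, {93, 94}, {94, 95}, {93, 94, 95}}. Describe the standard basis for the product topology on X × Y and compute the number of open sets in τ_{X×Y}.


Basis B = {∅ × ∅, {p1} × {94}, {p1} × {95}, {p3} × {94}, {p3} × {95}, {p1} × {93, 94}, {p1} × {94, 95}, {p1, p3} × {94}, {p1, p3} × {95}, {p3} × {93, 94}, {p3} × {94, 95}, {p1} × {93, 94, 95}, {p1, p2, p3} × {94}, {p1, p2, p3} × {95}, {p3} × {93, 94, 95}, {p1, p3} × {93, 94}, {p1, p3} × {94, 95}, {p1, p3} × {93, 94, 95}, {p1, p2, p3} × {93, 94}, {p1, p2, p3} × {94, 95}, {p1, p2, p3} × {93, 94, 95}}; |τ_{X×Y}| = 70.

Enumerate products U × V with U ∈ τ_X, V ∈ τ_Y (deduplicated):
  ∅ × ∅ = {} (∅)
  {p1} × {94} = {(p1,94)}
  {p1} × {95} = {(p1,95)}
  {p3} × {94} = {(p3,94)}
  {p3} × {95} = {(p3,95)}
  {p1} × {93, 94} = {(p1,93), (p1,94)}
  {p1} × {94, 95} = {(p1,94), (p1,95)}
  {p1, p3} × {94} = {(p1,94), (p3,94)}
  {p1, p3} × {95} = {(p1,95), (p3,95)}
  {p3} × {93, 94} = {(p3,93), (p3,94)}
  {p3} × {94, 95} = {(p3,94), (p3,95)}
  {p1} × {93, 94, 95} = {(p1,93), (p1,94), (p1,95)}
  {p1, p2, p3} × {94} = {(p1,94), (p2,94), (p3,94)}
  {p1, p2, p3} × {95} = {(p1,95), (p2,95), (p3,95)}
  {p3} × {93, 94, 95} = {(p3,93), (p3,94), (p3,95)}
  {p1, p3} × {93, 94} = {(p1,93), (p1,94), (p3,93), (p3,94)}
  {p1, p3} × {94, 95} = {(p1,94), (p1,95), (p3,94), (p3,95)}
  {p1, p3} × {93, 94, 95} = {(p1,93), (p1,94), (p1,95), (p3,93), (p3,94), (p3,95)}
  {p1, p2, p3} × {93, 94} = {(p1,93), (p1,94), (p2,93), (p2,94), (p3,93), (p3,94)}
  {p1, p2, p3} × {94, 95} = {(p1,94), (p1,95), (p2,94), (p2,95), (p3,94), (p3,95)}
  {p1, p2, p3} × {93, 94, 95} = {(p1,93), (p1,94), (p1,95), (p2,93), (p2,94), (p2,95), (p3,93), (p3,94), (p3,95)}
These 21 distinct sets form the basis B.
Close under arbitrary unions to get τ_{X×Y}; counting gives |τ_{X×Y}| = 70.


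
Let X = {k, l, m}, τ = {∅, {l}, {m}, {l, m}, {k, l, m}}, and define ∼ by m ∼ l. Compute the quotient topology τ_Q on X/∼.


X/∼ = {[k], [l=m]}; |τ_Q| = 3.

Equivalence classes: [k], [l=m].
Quotient map π: X → X/∼ sends k ↦ [k], l ↦ [l=m], m ↦ [l=m].
For each subset V ⊆ X/∼, compute π^{-1}(V) ⊆ X and check whether π^{-1}(V) ∈ τ. V is open in τ_Q iff π^{-1}(V) ∈ τ.
  V = {}: π^{-1}(V) = ∅ ∈ τ ✓.
  V = {[k]}: π^{-1}(V) = {k} ∉ τ ✗.
  V = {[l=m]}: π^{-1}(V) = {l, m} ∈ τ ✓.
  V = {[k], [l=m]}: π^{-1}(V) = {k, l, m} ∈ τ ✓.
Open sets in the quotient: τ_Q = {{}, {[l=m]}, {[k], [l=m]}} (3 elements).


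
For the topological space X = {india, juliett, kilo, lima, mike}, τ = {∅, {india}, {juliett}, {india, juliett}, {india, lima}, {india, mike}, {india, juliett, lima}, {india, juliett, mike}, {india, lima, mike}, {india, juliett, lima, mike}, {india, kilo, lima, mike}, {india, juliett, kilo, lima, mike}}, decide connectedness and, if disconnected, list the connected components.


(X, τ) is disconnected; components = [{juliett}, {india, kilo, lima, mike}].

Find clopen sets (U ∈ τ with X ∖ U ∈ τ):
  U = ∅, X ∖ U = {india, juliett, kilo, lima, mike} — both open, so U is clopen.
  U = {juliett}, X ∖ U = {india, kilo, lima, mike} — both open, so U is clopen.
  U = {india, kilo, lima, mike}, X ∖ U = {juliett} — both open, so U is clopen.
  U = {india, juliett, kilo, lima, mike}, X ∖ U = ∅ — both open, so U is clopen.
Nontrivial clopen(s) exist: e.g. {juliett}. So (X, τ) is disconnected.
Compute connected components by grouping points that agree on all clopens:
  component: {juliett}
  component: {india, kilo, lima, mike}


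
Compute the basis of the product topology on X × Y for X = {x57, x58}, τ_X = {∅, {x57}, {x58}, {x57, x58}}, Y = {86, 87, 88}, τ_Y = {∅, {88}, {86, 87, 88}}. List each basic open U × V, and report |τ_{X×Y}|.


Basis B = {∅ × ∅, {x57} × {88}, {x58} × {88}, {x57, x58} × {88}, {x57} × {86, 87, 88}, {x58} × {86, 87, 88}, {x57, x58} × {86, 87, 88}}; |τ_{X×Y}| = 9.

Enumerate products U × V with U ∈ τ_X, V ∈ τ_Y (deduplicated):
  ∅ × ∅ = {} (∅)
  {x57} × {88} = {(x57,88)}
  {x58} × {88} = {(x58,88)}
  {x57, x58} × {88} = {(x57,88), (x58,88)}
  {x57} × {86, 87, 88} = {(x57,86), (x57,87), (x57,88)}
  {x58} × {86, 87, 88} = {(x58,86), (x58,87), (x58,88)}
  {x57, x58} × {86, 87, 88} = {(x57,86), (x57,87), (x57,88), (x58,86), (x58,87), (x58,88)}
These 7 distinct sets form the basis B.
Close under arbitrary unions to get τ_{X×Y}; counting gives |τ_{X×Y}| = 9.


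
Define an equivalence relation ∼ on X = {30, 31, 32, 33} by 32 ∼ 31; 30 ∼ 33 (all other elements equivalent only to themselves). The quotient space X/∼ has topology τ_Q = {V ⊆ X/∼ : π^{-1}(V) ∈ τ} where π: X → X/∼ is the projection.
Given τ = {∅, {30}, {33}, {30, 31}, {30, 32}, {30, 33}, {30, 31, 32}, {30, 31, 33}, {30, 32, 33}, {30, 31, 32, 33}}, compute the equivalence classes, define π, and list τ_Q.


X/∼ = {[30=33], [31=32]}; |τ_Q| = 3.

Equivalence classes: [30=33], [31=32].
Quotient map π: X → X/∼ sends 30 ↦ [30=33], 31 ↦ [31=32], 32 ↦ [31=32], 33 ↦ [30=33].
For each subset V ⊆ X/∼, compute π^{-1}(V) ⊆ X and check whether π^{-1}(V) ∈ τ. V is open in τ_Q iff π^{-1}(V) ∈ τ.
  V = {}: π^{-1}(V) = ∅ ∈ τ ✓.
  V = {[30=33]}: π^{-1}(V) = {30, 33} ∈ τ ✓.
  V = {[31=32]}: π^{-1}(V) = {31, 32} ∉ τ ✗.
  V = {[30=33], [31=32]}: π^{-1}(V) = {30, 31, 32, 33} ∈ τ ✓.
Open sets in the quotient: τ_Q = {{}, {[30=33]}, {[30=33], [31=32]}} (3 elements).


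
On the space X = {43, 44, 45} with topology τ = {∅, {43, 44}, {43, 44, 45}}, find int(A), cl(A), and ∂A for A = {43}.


int(A) = ∅, cl(A) = {43, 44, 45}, ∂A = {43, 44, 45}.

Closed sets in (X, τ) are complements of opens:
  closed(X, τ) = {∅, {45}, {43, 44, 45}}.
int(A) = ⋃ {U ∈ τ : U ⊆ A}. Opens contained in A: ∅.
Taking the union of these: int(A) = ∅.
cl(A) = ⋂ {C closed : A ⊆ C}. Closed sets containing A: {43, 44, 45}.
Intersecting these: cl(A) = {43, 44, 45}.
∂A = cl(A) ∖ int(A) = {43, 44, 45} ∖ ∅ = {43, 44, 45}.


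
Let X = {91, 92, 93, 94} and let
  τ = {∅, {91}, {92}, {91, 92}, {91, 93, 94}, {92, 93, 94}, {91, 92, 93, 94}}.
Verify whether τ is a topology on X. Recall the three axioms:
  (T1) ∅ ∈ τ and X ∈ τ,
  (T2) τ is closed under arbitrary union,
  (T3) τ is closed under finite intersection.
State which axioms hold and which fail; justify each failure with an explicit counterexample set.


τ is NOT a topology on X.

Axiom (T1): ∅ ∈ τ? Yes; X ∈ τ? Yes.
Axiom (T2/T3): check pairwise unions and intersections of members of τ.
Counterexample for (T3): {91, 93, 94} ∩ {92, 93, 94} = {93, 94} ∉ τ. Therefore τ is NOT a topology.


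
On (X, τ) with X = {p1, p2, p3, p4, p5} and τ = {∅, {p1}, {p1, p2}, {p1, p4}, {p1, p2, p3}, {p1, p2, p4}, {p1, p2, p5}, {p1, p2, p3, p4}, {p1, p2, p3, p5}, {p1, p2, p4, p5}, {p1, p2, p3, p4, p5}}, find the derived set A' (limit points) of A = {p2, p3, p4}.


A' = {p3, p5}

For each x ∈ X, list the open sets U ∈ τ with x ∈ U, then check whether U ∩ (A ∖ {x}) ≠ ∅ for every such U.
  x = p1: open {p1} ∋ x has {p1} ∩ (A ∖ {p1}) = ∅, so x is NOT a limit point.
  x = p2: open {p1, p2} ∋ x has {p1, p2} ∩ (A ∖ {p2}) = ∅, so x is NOT a limit point.
  x = p3: opens ∋ x are {p1, p2, p3}, {p1, p2, p3, p4}, {p1, p2, p3, p5}, {p1, p2, p3, p4, p5}; each meets A ∖ {p3}, so x IS a limit point.
  x = p4: open {p1, p4} ∋ x has {p1, p4} ∩ (A ∖ {p4}) = ∅, so x is NOT a limit point.
  x = p5: opens ∋ x are {p1, p2, p5}, {p1, p2, p3, p5}, {p1, p2, p4, p5}, {p1, p2, p3, p4, p5}; each meets A ∖ {p5}, so x IS a limit point.
Collecting: A' = {p3, p5}.


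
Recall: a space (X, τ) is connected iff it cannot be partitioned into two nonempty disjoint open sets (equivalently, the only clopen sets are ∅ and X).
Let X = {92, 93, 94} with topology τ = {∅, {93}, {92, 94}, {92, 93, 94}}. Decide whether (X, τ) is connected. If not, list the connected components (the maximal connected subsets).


(X, τ) is disconnected; components = [{93}, {92, 94}].

Find clopen sets (U ∈ τ with X ∖ U ∈ τ):
  U = ∅, X ∖ U = {92, 93, 94} — both open, so U is clopen.
  U = {93}, X ∖ U = {92, 94} — both open, so U is clopen.
  U = {92, 94}, X ∖ U = {93} — both open, so U is clopen.
  U = {92, 93, 94}, X ∖ U = ∅ — both open, so U is clopen.
Nontrivial clopen(s) exist: e.g. {93}. So (X, τ) is disconnected.
Compute connected components by grouping points that agree on all clopens:
  component: {93}
  component: {92, 94}


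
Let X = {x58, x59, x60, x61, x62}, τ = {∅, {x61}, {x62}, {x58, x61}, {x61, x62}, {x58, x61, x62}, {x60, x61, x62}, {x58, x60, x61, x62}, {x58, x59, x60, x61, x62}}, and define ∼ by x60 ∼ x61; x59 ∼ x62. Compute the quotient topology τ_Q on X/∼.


X/∼ = {[x58], [x59=x62], [x60=x61]}; |τ_Q| = 2.

Equivalence classes: [x58], [x59=x62], [x60=x61].
Quotient map π: X → X/∼ sends x58 ↦ [x58], x59 ↦ [x59=x62], x60 ↦ [x60=x61], x61 ↦ [x60=x61], x62 ↦ [x59=x62].
For each subset V ⊆ X/∼, compute π^{-1}(V) ⊆ X and check whether π^{-1}(V) ∈ τ. V is open in τ_Q iff π^{-1}(V) ∈ τ.
  V = {}: π^{-1}(V) = ∅ ∈ τ ✓.
  V = {[x58]}: π^{-1}(V) = {x58} ∉ τ ✗.
  V = {[x59=x62]}: π^{-1}(V) = {x59, x62} ∉ τ ✗.
  V = {[x58], [x59=x62]}: π^{-1}(V) = {x58, x59, x62} ∉ τ ✗.
  V = {[x60=x61]}: π^{-1}(V) = {x60, x61} ∉ τ ✗.
  V = {[x58], [x60=x61]}: π^{-1}(V) = {x58, x60, x61} ∉ τ ✗.
  V = {[x59=x62], [x60=x61]}: π^{-1}(V) = {x59, x60, x61, x62} ∉ τ ✗.
  V = {[x58], [x59=x62], [x60=x61]}: π^{-1}(V) = {x58, x59, x60, x61, x62} ∈ τ ✓.
Open sets in the quotient: τ_Q = {{}, {[x58], [x59=x62], [x60=x61]}} (2 elements).
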